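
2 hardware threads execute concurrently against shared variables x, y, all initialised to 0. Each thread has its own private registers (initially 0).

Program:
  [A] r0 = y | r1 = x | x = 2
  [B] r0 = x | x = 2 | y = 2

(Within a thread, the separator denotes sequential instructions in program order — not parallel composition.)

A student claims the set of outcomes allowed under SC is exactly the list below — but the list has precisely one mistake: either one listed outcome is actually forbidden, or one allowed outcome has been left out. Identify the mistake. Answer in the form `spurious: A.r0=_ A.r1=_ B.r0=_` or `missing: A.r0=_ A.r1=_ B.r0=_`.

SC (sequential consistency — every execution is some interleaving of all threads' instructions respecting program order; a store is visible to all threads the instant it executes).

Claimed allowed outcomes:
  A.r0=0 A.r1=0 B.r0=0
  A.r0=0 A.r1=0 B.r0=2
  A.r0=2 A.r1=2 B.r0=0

missing: A.r0=0 A.r1=2 B.r0=0

outcome vector order: (A.r0,A.r1,B.r0)
SC (4): 0/0/0; 0/0/2; 0/2/0; 2/2/0
SC∖claimed = {0/2/0}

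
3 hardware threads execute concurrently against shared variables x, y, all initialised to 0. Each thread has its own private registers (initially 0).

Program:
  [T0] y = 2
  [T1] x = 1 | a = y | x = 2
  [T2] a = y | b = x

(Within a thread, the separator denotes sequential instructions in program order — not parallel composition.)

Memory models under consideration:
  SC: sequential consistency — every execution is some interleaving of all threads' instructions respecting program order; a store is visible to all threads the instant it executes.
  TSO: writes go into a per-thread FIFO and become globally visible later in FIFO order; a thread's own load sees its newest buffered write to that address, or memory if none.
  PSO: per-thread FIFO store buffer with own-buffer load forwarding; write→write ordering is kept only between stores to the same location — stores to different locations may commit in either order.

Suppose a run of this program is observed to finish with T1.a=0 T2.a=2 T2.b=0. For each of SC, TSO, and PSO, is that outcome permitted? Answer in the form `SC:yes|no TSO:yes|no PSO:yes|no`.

SC:no TSO:yes PSO:yes

outcome vector order: (T1.a,T2.a,T2.b)
SC (11): 000; 001; 002; 021; 022; 200; 201; 202; 220; 221; 222
TSO (12): 000; 001; 002; 020; 021; 022; 200; 201; 202; 220; 221; 222
PSO (12): 000; 001; 002; 020; 021; 022; 200; 201; 202; 220; 221; 222
target 020 ∈ {TSO,PSO}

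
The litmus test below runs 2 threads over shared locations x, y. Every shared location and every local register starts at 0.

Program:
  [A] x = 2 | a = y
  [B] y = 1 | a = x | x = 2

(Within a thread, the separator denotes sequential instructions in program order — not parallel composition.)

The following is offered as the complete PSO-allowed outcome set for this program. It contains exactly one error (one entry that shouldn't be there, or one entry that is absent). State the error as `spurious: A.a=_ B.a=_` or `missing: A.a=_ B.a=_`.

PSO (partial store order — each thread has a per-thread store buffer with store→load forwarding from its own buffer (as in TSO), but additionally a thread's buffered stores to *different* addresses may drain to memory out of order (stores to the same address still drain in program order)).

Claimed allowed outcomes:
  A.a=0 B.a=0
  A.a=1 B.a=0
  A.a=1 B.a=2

missing: A.a=0 B.a=2

outcome vector order: (A.a,B.a)
PSO: 4 outcomes — {<0 0>, <0 2>, <1 0>, <1 2>}
PSO∖claimed = {<0 2>}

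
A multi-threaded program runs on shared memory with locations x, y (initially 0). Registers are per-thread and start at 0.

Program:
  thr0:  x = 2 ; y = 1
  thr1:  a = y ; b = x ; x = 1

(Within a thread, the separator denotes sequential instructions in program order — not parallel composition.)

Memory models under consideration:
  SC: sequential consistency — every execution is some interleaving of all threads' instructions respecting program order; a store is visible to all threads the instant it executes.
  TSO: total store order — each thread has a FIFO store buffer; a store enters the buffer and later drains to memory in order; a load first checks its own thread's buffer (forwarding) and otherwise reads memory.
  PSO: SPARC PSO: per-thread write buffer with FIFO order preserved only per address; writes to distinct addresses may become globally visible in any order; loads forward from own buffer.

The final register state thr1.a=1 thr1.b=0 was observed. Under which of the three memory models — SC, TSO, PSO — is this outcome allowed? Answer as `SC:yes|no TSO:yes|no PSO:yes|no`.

outcome vector order: (thr1.a,thr1.b)
SC: 3 outcomes — {0/0, 0/2, 1/2}
TSO: 3 outcomes — {0/0, 0/2, 1/2}
PSO: 4 outcomes — {0/0, 0/2, 1/0, 1/2}
target 1/0 ∈ {PSO}

SC:no TSO:no PSO:yes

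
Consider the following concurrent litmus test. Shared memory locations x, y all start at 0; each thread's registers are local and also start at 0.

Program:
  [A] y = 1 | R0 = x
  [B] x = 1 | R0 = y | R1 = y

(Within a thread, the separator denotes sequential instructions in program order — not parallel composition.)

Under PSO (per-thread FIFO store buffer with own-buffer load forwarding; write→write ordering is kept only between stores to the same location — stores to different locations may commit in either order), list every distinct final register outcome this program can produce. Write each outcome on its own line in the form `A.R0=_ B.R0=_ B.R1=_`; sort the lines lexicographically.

outcome vector order: (A.R0,B.R0,B.R1)
|PSO outcomes| = 6

A.R0=0 B.R0=0 B.R1=0
A.R0=0 B.R0=0 B.R1=1
A.R0=0 B.R0=1 B.R1=1
A.R0=1 B.R0=0 B.R1=0
A.R0=1 B.R0=0 B.R1=1
A.R0=1 B.R0=1 B.R1=1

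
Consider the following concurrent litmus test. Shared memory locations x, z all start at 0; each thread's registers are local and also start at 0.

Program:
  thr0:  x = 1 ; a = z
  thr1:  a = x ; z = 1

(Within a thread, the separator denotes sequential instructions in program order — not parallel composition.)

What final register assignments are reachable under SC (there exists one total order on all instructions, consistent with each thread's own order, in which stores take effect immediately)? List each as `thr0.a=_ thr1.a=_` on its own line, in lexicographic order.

thr0.a=0 thr1.a=0
thr0.a=0 thr1.a=1
thr0.a=1 thr1.a=0
thr0.a=1 thr1.a=1

outcome vector order: (thr0.a,thr1.a)
|SC outcomes| = 4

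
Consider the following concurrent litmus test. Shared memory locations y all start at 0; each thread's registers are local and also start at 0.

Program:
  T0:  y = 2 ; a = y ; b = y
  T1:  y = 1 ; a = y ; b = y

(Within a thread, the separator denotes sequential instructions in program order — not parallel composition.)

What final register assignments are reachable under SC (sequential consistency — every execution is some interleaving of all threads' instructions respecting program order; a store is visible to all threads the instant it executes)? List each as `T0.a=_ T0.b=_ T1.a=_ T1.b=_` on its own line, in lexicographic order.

T0.a=1 T0.b=1 T1.a=1 T1.b=1
T0.a=2 T0.b=1 T1.a=1 T1.b=1
T0.a=2 T0.b=2 T1.a=1 T1.b=1
T0.a=2 T0.b=2 T1.a=1 T1.b=2
T0.a=2 T0.b=2 T1.a=2 T1.b=2

outcome vector order: (T0.a,T0.b,T1.a,T1.b)
|SC outcomes| = 5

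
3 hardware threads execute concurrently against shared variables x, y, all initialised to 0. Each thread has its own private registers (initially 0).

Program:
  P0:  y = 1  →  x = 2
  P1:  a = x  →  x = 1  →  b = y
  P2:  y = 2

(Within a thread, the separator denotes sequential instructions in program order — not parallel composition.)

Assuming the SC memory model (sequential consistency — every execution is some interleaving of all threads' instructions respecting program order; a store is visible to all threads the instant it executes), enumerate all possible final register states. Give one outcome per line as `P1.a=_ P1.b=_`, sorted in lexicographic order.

P1.a=0 P1.b=0
P1.a=0 P1.b=1
P1.a=0 P1.b=2
P1.a=2 P1.b=1
P1.a=2 P1.b=2

outcome vector order: (P1.a,P1.b)
|SC outcomes| = 5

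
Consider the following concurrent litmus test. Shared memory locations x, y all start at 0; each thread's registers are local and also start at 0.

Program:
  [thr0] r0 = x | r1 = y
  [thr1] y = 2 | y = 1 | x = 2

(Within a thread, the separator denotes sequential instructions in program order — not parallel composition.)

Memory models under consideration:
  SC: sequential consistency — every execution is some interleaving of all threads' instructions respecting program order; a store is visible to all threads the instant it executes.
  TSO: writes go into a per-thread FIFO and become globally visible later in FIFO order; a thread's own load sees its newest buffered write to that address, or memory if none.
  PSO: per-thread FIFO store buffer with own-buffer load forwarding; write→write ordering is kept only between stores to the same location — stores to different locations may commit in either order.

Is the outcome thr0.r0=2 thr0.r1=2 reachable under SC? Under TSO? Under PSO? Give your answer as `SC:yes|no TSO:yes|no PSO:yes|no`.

SC:no TSO:no PSO:yes

outcome vector order: (thr0.r0,thr0.r1)
[SC] allowed = {00 01 02 21}
[TSO] allowed = {00 01 02 21}
[PSO] allowed = {00 01 02 20 21 22}
target 22 ∈ {PSO}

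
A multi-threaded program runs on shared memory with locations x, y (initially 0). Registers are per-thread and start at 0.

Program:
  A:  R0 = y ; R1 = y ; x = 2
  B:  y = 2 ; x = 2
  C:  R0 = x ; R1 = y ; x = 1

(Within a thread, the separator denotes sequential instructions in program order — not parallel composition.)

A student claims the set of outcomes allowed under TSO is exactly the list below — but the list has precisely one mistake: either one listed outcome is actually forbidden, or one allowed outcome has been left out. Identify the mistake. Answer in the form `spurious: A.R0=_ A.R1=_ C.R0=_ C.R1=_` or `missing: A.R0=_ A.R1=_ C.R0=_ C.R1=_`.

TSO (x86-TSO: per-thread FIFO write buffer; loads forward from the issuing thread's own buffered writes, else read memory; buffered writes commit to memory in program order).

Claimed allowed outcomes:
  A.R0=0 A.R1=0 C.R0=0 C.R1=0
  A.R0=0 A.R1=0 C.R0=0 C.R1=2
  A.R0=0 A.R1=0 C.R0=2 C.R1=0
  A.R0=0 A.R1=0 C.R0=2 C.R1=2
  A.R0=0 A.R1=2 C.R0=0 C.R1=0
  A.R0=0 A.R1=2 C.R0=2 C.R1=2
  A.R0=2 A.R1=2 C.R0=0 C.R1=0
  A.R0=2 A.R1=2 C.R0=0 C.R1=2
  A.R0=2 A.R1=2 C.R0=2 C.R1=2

missing: A.R0=0 A.R1=2 C.R0=0 C.R1=2

outcome vector order: (A.R0,A.R1,C.R0,C.R1)
TSO (10): 0/0/0/0 0/0/0/2 0/0/2/0 0/0/2/2 0/2/0/0 0/2/0/2 0/2/2/2 2/2/0/0 2/2/0/2 2/2/2/2
TSO∖claimed = {0/2/0/2}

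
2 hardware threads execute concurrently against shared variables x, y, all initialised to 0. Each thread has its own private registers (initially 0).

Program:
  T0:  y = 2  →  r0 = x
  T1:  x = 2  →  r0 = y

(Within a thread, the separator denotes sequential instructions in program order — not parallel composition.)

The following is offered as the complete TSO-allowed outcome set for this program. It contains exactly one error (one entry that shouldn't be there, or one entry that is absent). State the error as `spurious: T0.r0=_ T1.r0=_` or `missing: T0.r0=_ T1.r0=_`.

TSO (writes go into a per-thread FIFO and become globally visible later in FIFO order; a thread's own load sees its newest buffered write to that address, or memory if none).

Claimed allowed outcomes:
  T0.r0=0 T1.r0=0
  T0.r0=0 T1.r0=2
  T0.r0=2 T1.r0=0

missing: T0.r0=2 T1.r0=2

outcome vector order: (T0.r0,T1.r0)
TSO (4): (0,0); (0,2); (2,0); (2,2)
TSO∖claimed = {(2,2)}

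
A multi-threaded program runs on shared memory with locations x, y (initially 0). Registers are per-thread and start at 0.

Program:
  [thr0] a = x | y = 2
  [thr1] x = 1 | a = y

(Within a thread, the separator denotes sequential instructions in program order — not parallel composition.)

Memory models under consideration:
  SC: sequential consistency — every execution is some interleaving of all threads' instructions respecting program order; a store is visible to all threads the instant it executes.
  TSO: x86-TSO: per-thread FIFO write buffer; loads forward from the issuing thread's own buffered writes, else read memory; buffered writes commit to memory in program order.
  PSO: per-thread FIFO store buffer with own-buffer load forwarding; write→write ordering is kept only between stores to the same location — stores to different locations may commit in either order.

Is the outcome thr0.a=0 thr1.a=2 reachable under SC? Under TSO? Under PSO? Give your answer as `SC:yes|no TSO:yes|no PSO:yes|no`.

SC:yes TSO:yes PSO:yes

outcome vector order: (thr0.a,thr1.a)
under SC → <0 0>, <0 2>, <1 0>, <1 2>
under TSO → <0 0>, <0 2>, <1 0>, <1 2>
under PSO → <0 0>, <0 2>, <1 0>, <1 2>
target <0 2> ∈ {SC,TSO,PSO}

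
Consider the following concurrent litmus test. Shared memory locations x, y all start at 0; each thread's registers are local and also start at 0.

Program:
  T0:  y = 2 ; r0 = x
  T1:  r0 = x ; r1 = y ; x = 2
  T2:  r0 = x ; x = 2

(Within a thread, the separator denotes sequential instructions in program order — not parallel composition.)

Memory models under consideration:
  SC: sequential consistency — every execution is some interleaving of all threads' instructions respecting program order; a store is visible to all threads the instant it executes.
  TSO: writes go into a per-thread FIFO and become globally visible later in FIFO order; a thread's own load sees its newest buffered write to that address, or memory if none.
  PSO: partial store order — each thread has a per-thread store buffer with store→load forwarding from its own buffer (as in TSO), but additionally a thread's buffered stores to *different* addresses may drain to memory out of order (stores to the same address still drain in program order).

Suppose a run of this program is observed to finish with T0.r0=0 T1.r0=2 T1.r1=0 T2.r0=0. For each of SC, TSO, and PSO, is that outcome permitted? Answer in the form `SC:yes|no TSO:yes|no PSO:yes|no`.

SC:no TSO:yes PSO:yes

outcome vector order: (T0.r0,T1.r0,T1.r1,T2.r0)
SC: 11 outcomes — {0000 0002 0020 0022 0220 2000 2002 2020 2022 2200 2220}
TSO: 12 outcomes — {0000 0002 0020 0022 0200 0220 2000 2002 2020 2022 2200 2220}
PSO: 12 outcomes — {0000 0002 0020 0022 0200 0220 2000 2002 2020 2022 2200 2220}
target 0200 ∈ {TSO,PSO}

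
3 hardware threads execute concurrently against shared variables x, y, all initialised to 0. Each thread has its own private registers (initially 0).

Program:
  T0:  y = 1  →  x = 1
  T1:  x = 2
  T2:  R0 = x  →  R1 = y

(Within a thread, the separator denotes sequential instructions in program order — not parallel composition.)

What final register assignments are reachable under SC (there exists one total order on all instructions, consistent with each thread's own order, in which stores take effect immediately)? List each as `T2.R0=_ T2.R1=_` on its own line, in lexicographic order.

T2.R0=0 T2.R1=0
T2.R0=0 T2.R1=1
T2.R0=1 T2.R1=1
T2.R0=2 T2.R1=0
T2.R0=2 T2.R1=1

outcome vector order: (T2.R0,T2.R1)
|SC outcomes| = 5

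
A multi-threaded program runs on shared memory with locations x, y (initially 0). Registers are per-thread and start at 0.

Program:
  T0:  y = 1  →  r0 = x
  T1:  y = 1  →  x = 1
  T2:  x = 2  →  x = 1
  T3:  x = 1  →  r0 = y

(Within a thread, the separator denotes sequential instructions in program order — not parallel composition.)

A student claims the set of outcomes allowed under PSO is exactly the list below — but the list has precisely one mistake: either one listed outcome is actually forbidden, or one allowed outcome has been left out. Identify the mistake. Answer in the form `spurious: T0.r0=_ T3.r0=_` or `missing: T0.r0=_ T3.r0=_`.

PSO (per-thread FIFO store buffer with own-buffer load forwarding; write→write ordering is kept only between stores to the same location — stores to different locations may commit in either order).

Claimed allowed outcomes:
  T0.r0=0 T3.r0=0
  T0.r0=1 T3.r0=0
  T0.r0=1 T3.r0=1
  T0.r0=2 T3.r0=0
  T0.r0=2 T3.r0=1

missing: T0.r0=0 T3.r0=1

outcome vector order: (T0.r0,T3.r0)
under PSO → (0,0); (0,1); (1,0); (1,1); (2,0); (2,1)
PSO∖claimed = {(0,1)}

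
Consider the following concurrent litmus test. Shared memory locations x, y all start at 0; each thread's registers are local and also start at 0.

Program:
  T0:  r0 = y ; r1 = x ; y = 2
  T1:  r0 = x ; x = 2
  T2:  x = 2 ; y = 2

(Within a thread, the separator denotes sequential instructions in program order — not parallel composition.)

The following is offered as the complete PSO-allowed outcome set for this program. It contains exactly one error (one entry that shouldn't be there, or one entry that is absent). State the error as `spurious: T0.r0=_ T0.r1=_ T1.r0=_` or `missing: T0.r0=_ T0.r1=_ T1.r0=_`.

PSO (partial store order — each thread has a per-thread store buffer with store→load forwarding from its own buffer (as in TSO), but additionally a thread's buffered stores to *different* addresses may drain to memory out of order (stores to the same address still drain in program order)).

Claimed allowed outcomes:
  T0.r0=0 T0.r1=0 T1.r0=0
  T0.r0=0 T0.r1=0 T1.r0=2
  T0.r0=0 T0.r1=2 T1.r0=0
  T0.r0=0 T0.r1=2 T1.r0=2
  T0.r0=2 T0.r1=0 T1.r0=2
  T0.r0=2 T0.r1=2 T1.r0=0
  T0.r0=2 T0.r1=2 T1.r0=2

outcome vector order: (T0.r0,T0.r1,T1.r0)
PSO: 8 outcomes — {<0 0 0> <0 0 2> <0 2 0> <0 2 2> <2 0 0> <2 0 2> <2 2 0> <2 2 2>}
PSO∖claimed = {<2 0 0>}

missing: T0.r0=2 T0.r1=0 T1.r0=0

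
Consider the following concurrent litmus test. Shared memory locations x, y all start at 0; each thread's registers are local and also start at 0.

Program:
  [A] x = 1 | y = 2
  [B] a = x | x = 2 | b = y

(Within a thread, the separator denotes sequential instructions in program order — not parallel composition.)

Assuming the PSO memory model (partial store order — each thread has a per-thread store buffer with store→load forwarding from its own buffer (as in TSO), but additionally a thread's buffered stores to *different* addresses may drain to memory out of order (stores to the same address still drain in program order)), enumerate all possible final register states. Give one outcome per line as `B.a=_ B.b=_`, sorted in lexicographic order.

B.a=0 B.b=0
B.a=0 B.b=2
B.a=1 B.b=0
B.a=1 B.b=2

outcome vector order: (B.a,B.b)
|PSO outcomes| = 4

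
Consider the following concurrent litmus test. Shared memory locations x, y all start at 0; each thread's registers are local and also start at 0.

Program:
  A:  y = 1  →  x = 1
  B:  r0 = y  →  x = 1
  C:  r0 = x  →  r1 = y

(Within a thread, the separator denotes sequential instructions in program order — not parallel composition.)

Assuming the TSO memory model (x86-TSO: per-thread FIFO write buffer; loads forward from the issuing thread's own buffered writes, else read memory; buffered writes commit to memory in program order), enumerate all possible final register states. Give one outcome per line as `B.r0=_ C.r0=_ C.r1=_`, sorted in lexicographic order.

B.r0=0 C.r0=0 C.r1=0
B.r0=0 C.r0=0 C.r1=1
B.r0=0 C.r0=1 C.r1=0
B.r0=0 C.r0=1 C.r1=1
B.r0=1 C.r0=0 C.r1=0
B.r0=1 C.r0=0 C.r1=1
B.r0=1 C.r0=1 C.r1=1

outcome vector order: (B.r0,C.r0,C.r1)
|TSO outcomes| = 7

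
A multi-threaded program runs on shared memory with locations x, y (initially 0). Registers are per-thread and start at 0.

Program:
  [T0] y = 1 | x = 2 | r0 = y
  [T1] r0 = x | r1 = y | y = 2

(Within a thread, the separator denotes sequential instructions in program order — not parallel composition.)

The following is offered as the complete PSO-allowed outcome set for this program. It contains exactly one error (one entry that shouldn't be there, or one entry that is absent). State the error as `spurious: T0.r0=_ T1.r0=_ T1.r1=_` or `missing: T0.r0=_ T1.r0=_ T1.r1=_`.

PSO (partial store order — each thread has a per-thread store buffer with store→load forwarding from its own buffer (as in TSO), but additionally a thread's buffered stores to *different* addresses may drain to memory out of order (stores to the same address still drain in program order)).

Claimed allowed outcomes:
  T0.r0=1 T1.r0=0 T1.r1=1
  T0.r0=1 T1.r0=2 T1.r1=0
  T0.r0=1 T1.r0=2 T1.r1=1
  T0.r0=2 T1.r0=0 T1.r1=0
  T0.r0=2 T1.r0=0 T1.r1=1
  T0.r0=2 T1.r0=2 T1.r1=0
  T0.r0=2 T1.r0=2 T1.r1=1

outcome vector order: (T0.r0,T1.r0,T1.r1)
[PSO] allowed = {(1,0,0) (1,0,1) (1,2,0) (1,2,1) (2,0,0) (2,0,1) (2,2,0) (2,2,1)}
PSO∖claimed = {(1,0,0)}

missing: T0.r0=1 T1.r0=0 T1.r1=0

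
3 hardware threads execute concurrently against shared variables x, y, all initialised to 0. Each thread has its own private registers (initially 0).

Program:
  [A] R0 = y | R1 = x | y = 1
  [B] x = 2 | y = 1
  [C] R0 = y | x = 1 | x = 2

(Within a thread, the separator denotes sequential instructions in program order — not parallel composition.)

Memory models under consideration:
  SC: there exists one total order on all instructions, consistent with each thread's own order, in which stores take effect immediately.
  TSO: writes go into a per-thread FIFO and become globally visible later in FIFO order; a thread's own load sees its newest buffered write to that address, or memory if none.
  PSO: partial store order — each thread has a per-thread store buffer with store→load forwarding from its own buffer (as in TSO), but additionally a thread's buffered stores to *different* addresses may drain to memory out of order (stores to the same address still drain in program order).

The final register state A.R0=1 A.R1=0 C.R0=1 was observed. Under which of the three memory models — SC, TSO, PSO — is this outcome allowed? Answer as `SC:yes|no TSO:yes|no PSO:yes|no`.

outcome vector order: (A.R0,A.R1,C.R0)
SC (10): <0 0 0> <0 0 1> <0 1 0> <0 1 1> <0 2 0> <0 2 1> <1 1 0> <1 1 1> <1 2 0> <1 2 1>
TSO (10): <0 0 0> <0 0 1> <0 1 0> <0 1 1> <0 2 0> <0 2 1> <1 1 0> <1 1 1> <1 2 0> <1 2 1>
PSO (12): <0 0 0> <0 0 1> <0 1 0> <0 1 1> <0 2 0> <0 2 1> <1 0 0> <1 0 1> <1 1 0> <1 1 1> <1 2 0> <1 2 1>
target <1 0 1> ∈ {PSO}

SC:no TSO:no PSO:yes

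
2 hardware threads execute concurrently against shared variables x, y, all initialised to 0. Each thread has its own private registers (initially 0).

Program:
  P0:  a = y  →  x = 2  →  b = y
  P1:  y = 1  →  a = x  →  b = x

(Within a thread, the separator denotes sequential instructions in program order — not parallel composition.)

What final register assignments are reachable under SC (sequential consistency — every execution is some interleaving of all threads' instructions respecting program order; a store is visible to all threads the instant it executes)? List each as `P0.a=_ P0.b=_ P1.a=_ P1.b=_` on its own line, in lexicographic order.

P0.a=0 P0.b=0 P1.a=2 P1.b=2
P0.a=0 P0.b=1 P1.a=0 P1.b=0
P0.a=0 P0.b=1 P1.a=0 P1.b=2
P0.a=0 P0.b=1 P1.a=2 P1.b=2
P0.a=1 P0.b=1 P1.a=0 P1.b=0
P0.a=1 P0.b=1 P1.a=0 P1.b=2
P0.a=1 P0.b=1 P1.a=2 P1.b=2

outcome vector order: (P0.a,P0.b,P1.a,P1.b)
|SC outcomes| = 7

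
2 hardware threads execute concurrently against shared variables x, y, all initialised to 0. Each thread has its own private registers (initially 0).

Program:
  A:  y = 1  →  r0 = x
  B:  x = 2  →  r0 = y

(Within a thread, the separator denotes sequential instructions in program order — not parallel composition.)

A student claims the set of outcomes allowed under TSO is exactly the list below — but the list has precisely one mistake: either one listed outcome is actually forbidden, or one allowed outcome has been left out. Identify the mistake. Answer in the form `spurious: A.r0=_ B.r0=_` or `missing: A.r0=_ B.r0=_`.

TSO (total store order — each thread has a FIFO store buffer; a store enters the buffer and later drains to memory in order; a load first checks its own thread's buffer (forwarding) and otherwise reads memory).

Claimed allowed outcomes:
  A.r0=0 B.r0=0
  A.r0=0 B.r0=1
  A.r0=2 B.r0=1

outcome vector order: (A.r0,B.r0)
TSO: 4 outcomes — {0/0, 0/1, 2/0, 2/1}
TSO∖claimed = {2/0}

missing: A.r0=2 B.r0=0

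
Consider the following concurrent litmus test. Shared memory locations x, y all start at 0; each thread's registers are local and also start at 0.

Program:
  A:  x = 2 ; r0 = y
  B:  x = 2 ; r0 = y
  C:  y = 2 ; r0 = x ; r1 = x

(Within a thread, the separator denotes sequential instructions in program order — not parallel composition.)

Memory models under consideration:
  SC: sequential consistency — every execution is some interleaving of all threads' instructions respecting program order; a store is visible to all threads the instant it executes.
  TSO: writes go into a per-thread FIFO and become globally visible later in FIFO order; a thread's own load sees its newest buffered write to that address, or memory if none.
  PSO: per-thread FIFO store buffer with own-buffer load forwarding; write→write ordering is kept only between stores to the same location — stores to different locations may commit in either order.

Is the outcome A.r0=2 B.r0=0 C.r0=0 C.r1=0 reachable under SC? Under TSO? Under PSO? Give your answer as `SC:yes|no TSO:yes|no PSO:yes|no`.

SC:no TSO:yes PSO:yes

outcome vector order: (A.r0,B.r0,C.r0,C.r1)
under SC → 0/0/2/2, 0/2/2/2, 2/0/2/2, 2/2/0/0, 2/2/0/2, 2/2/2/2
under TSO → 0/0/0/0, 0/0/0/2, 0/0/2/2, 0/2/0/0, 0/2/0/2, 0/2/2/2, 2/0/0/0, 2/0/0/2, 2/0/2/2, 2/2/0/0, 2/2/0/2, 2/2/2/2
under PSO → 0/0/0/0, 0/0/0/2, 0/0/2/2, 0/2/0/0, 0/2/0/2, 0/2/2/2, 2/0/0/0, 2/0/0/2, 2/0/2/2, 2/2/0/0, 2/2/0/2, 2/2/2/2
target 2/0/0/0 ∈ {TSO,PSO}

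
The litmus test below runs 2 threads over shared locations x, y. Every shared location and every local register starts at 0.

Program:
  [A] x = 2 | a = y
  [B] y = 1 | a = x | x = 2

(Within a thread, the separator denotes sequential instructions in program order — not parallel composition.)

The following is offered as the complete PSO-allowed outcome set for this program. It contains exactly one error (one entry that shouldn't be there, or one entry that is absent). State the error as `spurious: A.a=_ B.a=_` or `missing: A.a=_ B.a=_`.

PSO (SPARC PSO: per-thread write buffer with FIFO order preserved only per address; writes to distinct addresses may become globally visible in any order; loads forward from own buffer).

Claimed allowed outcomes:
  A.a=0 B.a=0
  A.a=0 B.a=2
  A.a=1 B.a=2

missing: A.a=1 B.a=0

outcome vector order: (A.a,B.a)
PSO (4): 0/0 0/2 1/0 1/2
PSO∖claimed = {1/0}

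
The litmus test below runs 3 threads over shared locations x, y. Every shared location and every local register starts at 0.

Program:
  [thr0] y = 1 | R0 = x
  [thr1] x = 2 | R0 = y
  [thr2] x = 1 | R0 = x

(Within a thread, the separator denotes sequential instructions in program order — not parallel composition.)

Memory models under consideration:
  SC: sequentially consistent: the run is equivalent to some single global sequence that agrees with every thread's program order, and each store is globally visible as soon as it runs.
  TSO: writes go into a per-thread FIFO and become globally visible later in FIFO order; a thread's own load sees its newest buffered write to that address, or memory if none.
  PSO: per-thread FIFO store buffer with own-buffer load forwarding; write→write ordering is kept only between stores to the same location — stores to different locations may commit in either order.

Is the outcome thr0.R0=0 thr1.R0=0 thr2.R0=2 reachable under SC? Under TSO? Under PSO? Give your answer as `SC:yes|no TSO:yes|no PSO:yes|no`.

outcome vector order: (thr0.R0,thr1.R0,thr2.R0)
[SC] allowed = {<0 1 1>; <0 1 2>; <1 0 1>; <1 1 1>; <1 1 2>; <2 0 1>; <2 0 2>; <2 1 1>; <2 1 2>}
[TSO] allowed = {<0 0 1>; <0 0 2>; <0 1 1>; <0 1 2>; <1 0 1>; <1 0 2>; <1 1 1>; <1 1 2>; <2 0 1>; <2 0 2>; <2 1 1>; <2 1 2>}
[PSO] allowed = {<0 0 1>; <0 0 2>; <0 1 1>; <0 1 2>; <1 0 1>; <1 0 2>; <1 1 1>; <1 1 2>; <2 0 1>; <2 0 2>; <2 1 1>; <2 1 2>}
target <0 0 2> ∈ {TSO,PSO}

SC:no TSO:yes PSO:yes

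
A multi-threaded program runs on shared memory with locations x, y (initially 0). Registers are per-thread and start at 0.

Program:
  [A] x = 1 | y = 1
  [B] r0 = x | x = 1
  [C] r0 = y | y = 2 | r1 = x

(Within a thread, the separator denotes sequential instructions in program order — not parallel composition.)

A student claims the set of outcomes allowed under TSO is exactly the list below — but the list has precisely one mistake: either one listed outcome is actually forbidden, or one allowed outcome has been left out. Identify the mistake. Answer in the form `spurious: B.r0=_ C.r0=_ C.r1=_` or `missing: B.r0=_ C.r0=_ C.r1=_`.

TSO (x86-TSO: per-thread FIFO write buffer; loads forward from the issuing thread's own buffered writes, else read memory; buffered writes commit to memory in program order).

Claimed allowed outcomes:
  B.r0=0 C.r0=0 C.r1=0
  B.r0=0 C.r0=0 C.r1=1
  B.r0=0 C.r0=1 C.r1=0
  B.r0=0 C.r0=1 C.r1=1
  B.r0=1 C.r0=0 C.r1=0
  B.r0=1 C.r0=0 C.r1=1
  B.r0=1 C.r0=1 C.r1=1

outcome vector order: (B.r0,C.r0,C.r1)
under TSO → 000; 001; 011; 100; 101; 111
claimed∖TSO = {010}

spurious: B.r0=0 C.r0=1 C.r1=0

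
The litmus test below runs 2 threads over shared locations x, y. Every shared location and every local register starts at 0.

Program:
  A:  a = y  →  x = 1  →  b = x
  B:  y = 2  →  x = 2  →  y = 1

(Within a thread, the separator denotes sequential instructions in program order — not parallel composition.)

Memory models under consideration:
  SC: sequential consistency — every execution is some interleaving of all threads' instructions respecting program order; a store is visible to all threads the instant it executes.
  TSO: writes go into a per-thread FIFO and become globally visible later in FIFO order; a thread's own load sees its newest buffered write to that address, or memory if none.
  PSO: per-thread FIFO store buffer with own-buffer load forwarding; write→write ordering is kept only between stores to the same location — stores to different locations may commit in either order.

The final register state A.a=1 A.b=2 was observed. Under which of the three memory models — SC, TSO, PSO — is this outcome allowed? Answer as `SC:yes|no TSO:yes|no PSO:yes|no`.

SC:no TSO:no PSO:yes

outcome vector order: (A.a,A.b)
SC: 5 outcomes — {0/1 0/2 1/1 2/1 2/2}
TSO: 5 outcomes — {0/1 0/2 1/1 2/1 2/2}
PSO: 6 outcomes — {0/1 0/2 1/1 1/2 2/1 2/2}
target 1/2 ∈ {PSO}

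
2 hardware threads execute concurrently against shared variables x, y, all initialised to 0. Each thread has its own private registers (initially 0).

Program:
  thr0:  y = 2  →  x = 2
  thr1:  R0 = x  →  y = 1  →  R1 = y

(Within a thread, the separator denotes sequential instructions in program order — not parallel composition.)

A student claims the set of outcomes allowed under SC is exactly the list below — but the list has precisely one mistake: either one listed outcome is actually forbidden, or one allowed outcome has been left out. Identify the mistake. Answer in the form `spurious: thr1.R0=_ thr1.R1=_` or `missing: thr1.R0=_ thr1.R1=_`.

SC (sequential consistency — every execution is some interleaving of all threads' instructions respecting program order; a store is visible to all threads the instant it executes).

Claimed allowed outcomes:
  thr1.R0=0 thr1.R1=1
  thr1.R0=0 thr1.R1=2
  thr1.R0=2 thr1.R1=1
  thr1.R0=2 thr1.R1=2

spurious: thr1.R0=2 thr1.R1=2

outcome vector order: (thr1.R0,thr1.R1)
SC (3): 0/1, 0/2, 2/1
claimed∖SC = {2/2}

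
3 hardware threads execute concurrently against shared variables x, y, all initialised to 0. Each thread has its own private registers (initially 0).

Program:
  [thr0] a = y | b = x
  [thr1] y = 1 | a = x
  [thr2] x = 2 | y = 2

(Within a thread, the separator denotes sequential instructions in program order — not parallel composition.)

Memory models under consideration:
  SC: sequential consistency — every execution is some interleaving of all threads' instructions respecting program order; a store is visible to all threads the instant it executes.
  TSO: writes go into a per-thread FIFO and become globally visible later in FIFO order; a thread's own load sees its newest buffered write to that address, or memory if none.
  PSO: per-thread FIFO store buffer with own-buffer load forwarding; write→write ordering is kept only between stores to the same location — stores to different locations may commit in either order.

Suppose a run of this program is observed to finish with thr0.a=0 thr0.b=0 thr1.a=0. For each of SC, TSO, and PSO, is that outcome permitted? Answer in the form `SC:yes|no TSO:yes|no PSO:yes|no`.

outcome vector order: (thr0.a,thr0.b,thr1.a)
SC: 10 outcomes — {<0 0 0>, <0 0 2>, <0 2 0>, <0 2 2>, <1 0 0>, <1 0 2>, <1 2 0>, <1 2 2>, <2 2 0>, <2 2 2>}
TSO: 10 outcomes — {<0 0 0>, <0 0 2>, <0 2 0>, <0 2 2>, <1 0 0>, <1 0 2>, <1 2 0>, <1 2 2>, <2 2 0>, <2 2 2>}
PSO: 12 outcomes — {<0 0 0>, <0 0 2>, <0 2 0>, <0 2 2>, <1 0 0>, <1 0 2>, <1 2 0>, <1 2 2>, <2 0 0>, <2 0 2>, <2 2 0>, <2 2 2>}
target <0 0 0> ∈ {SC,TSO,PSO}

SC:yes TSO:yes PSO:yes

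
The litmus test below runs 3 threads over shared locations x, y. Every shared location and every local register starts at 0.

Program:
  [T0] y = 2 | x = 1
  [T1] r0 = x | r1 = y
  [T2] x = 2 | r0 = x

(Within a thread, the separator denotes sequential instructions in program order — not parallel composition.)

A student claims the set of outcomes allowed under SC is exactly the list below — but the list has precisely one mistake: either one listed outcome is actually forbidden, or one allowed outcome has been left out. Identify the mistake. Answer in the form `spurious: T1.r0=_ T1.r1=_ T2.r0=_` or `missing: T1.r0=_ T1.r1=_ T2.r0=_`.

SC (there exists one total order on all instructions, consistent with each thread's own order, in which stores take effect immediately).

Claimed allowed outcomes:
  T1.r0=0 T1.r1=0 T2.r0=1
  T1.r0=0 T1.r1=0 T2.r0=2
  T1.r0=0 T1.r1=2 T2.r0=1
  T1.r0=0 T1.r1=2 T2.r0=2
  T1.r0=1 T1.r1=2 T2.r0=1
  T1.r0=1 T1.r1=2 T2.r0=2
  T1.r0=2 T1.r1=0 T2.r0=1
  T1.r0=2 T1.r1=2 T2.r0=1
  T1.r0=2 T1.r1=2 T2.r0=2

outcome vector order: (T1.r0,T1.r1,T2.r0)
[SC] allowed = {(0,0,1) (0,0,2) (0,2,1) (0,2,2) (1,2,1) (1,2,2) (2,0,1) (2,0,2) (2,2,1) (2,2,2)}
SC∖claimed = {(2,0,2)}

missing: T1.r0=2 T1.r1=0 T2.r0=2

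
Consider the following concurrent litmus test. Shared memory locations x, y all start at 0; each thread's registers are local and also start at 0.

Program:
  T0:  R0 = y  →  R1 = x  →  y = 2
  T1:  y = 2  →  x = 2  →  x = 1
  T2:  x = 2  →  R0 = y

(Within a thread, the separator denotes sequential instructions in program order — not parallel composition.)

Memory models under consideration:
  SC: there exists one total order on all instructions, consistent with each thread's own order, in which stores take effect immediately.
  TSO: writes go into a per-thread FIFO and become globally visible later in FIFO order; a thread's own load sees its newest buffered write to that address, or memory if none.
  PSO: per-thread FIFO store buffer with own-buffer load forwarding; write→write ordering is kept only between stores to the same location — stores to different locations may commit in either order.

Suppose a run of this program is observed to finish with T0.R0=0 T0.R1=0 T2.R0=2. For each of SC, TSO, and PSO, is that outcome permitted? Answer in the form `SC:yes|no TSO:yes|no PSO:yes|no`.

SC:yes TSO:yes PSO:yes

outcome vector order: (T0.R0,T0.R1,T2.R0)
SC: 11 outcomes — {(0,0,0); (0,0,2); (0,1,0); (0,1,2); (0,2,0); (0,2,2); (2,0,2); (2,1,0); (2,1,2); (2,2,0); (2,2,2)}
TSO: 12 outcomes — {(0,0,0); (0,0,2); (0,1,0); (0,1,2); (0,2,0); (0,2,2); (2,0,0); (2,0,2); (2,1,0); (2,1,2); (2,2,0); (2,2,2)}
PSO: 12 outcomes — {(0,0,0); (0,0,2); (0,1,0); (0,1,2); (0,2,0); (0,2,2); (2,0,0); (2,0,2); (2,1,0); (2,1,2); (2,2,0); (2,2,2)}
target (0,0,2) ∈ {SC,TSO,PSO}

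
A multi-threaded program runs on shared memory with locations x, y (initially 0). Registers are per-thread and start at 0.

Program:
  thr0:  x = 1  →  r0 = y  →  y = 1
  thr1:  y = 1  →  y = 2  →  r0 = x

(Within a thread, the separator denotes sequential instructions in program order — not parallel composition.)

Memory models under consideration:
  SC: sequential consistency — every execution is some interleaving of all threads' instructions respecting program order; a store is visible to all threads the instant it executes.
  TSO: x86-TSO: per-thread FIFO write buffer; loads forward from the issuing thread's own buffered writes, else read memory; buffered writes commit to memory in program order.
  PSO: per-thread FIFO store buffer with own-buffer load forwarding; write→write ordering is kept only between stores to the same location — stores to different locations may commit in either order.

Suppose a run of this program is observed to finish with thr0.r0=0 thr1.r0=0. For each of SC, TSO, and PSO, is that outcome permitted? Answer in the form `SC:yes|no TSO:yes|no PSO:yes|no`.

SC:no TSO:yes PSO:yes

outcome vector order: (thr0.r0,thr1.r0)
under SC → <0 1>; <1 1>; <2 0>; <2 1>
under TSO → <0 0>; <0 1>; <1 0>; <1 1>; <2 0>; <2 1>
under PSO → <0 0>; <0 1>; <1 0>; <1 1>; <2 0>; <2 1>
target <0 0> ∈ {TSO,PSO}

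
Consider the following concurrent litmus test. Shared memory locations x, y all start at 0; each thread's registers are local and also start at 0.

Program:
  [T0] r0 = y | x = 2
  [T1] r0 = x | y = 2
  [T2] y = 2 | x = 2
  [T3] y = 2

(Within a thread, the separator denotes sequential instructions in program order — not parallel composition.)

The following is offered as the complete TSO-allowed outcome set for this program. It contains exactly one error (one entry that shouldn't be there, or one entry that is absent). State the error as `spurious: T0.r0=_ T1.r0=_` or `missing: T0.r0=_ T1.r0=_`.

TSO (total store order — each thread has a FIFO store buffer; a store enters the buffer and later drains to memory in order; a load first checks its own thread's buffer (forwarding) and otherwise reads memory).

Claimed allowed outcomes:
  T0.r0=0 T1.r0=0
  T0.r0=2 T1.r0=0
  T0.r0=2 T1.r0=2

outcome vector order: (T0.r0,T1.r0)
TSO: 4 outcomes — {<0 0>, <0 2>, <2 0>, <2 2>}
TSO∖claimed = {<0 2>}

missing: T0.r0=0 T1.r0=2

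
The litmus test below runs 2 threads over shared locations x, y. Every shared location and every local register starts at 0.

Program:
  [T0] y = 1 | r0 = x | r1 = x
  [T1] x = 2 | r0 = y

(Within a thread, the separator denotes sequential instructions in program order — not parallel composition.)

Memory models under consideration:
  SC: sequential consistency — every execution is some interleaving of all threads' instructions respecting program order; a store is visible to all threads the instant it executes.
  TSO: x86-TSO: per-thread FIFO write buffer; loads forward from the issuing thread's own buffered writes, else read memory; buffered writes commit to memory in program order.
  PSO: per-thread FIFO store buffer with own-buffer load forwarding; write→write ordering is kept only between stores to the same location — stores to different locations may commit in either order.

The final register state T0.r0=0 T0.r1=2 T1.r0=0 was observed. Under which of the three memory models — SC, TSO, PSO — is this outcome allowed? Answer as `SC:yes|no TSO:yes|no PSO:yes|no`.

outcome vector order: (T0.r0,T0.r1,T1.r0)
[SC] allowed = {(0,0,1) (0,2,1) (2,2,0) (2,2,1)}
[TSO] allowed = {(0,0,0) (0,0,1) (0,2,0) (0,2,1) (2,2,0) (2,2,1)}
[PSO] allowed = {(0,0,0) (0,0,1) (0,2,0) (0,2,1) (2,2,0) (2,2,1)}
target (0,2,0) ∈ {TSO,PSO}

SC:no TSO:yes PSO:yes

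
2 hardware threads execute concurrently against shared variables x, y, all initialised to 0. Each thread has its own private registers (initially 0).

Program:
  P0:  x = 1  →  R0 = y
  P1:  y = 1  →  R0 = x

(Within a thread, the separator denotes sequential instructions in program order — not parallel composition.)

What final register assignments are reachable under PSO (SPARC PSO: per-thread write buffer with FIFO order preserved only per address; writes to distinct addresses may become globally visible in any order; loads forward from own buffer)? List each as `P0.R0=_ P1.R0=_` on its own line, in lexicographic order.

P0.R0=0 P1.R0=0
P0.R0=0 P1.R0=1
P0.R0=1 P1.R0=0
P0.R0=1 P1.R0=1

outcome vector order: (P0.R0,P1.R0)
|PSO outcomes| = 4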